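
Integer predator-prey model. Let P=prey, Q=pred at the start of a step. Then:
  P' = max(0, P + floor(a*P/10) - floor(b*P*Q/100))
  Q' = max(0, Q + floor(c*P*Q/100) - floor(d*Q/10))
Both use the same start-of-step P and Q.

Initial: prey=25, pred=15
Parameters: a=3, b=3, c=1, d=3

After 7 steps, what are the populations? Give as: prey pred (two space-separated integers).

Step 1: prey: 25+7-11=21; pred: 15+3-4=14
Step 2: prey: 21+6-8=19; pred: 14+2-4=12
Step 3: prey: 19+5-6=18; pred: 12+2-3=11
Step 4: prey: 18+5-5=18; pred: 11+1-3=9
Step 5: prey: 18+5-4=19; pred: 9+1-2=8
Step 6: prey: 19+5-4=20; pred: 8+1-2=7
Step 7: prey: 20+6-4=22; pred: 7+1-2=6

Answer: 22 6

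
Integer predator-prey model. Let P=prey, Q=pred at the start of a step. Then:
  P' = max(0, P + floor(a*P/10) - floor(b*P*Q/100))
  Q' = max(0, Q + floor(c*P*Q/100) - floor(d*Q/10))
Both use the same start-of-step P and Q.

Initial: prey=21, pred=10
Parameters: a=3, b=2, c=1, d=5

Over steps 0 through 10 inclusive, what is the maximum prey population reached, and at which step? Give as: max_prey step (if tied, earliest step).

Step 1: prey: 21+6-4=23; pred: 10+2-5=7
Step 2: prey: 23+6-3=26; pred: 7+1-3=5
Step 3: prey: 26+7-2=31; pred: 5+1-2=4
Step 4: prey: 31+9-2=38; pred: 4+1-2=3
Step 5: prey: 38+11-2=47; pred: 3+1-1=3
Step 6: prey: 47+14-2=59; pred: 3+1-1=3
Step 7: prey: 59+17-3=73; pred: 3+1-1=3
Step 8: prey: 73+21-4=90; pred: 3+2-1=4
Step 9: prey: 90+27-7=110; pred: 4+3-2=5
Step 10: prey: 110+33-11=132; pred: 5+5-2=8
Max prey = 132 at step 10

Answer: 132 10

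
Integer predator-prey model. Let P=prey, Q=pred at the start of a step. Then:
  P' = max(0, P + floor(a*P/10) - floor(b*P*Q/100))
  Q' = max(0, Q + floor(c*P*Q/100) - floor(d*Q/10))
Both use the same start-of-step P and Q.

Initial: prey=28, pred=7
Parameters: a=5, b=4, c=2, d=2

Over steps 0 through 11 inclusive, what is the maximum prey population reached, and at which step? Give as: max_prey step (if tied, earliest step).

Answer: 40 2

Derivation:
Step 1: prey: 28+14-7=35; pred: 7+3-1=9
Step 2: prey: 35+17-12=40; pred: 9+6-1=14
Step 3: prey: 40+20-22=38; pred: 14+11-2=23
Step 4: prey: 38+19-34=23; pred: 23+17-4=36
Step 5: prey: 23+11-33=1; pred: 36+16-7=45
Step 6: prey: 1+0-1=0; pred: 45+0-9=36
Step 7: prey: 0+0-0=0; pred: 36+0-7=29
Step 8: prey: 0+0-0=0; pred: 29+0-5=24
Step 9: prey: 0+0-0=0; pred: 24+0-4=20
Step 10: prey: 0+0-0=0; pred: 20+0-4=16
Step 11: prey: 0+0-0=0; pred: 16+0-3=13
Max prey = 40 at step 2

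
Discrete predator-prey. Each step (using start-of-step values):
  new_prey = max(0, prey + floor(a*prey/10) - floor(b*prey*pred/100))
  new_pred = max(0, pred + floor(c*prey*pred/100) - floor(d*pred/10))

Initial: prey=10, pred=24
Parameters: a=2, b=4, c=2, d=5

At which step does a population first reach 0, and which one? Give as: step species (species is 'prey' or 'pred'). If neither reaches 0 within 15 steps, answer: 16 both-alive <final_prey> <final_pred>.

Answer: 16 both-alive 2 1

Derivation:
Step 1: prey: 10+2-9=3; pred: 24+4-12=16
Step 2: prey: 3+0-1=2; pred: 16+0-8=8
Step 3: prey: 2+0-0=2; pred: 8+0-4=4
Step 4: prey: 2+0-0=2; pred: 4+0-2=2
Step 5: prey: 2+0-0=2; pred: 2+0-1=1
Step 6: prey: 2+0-0=2; pred: 1+0-0=1
Steps 7-15: state stable at prey=2, pred=1 (no change)
No extinction within 15 steps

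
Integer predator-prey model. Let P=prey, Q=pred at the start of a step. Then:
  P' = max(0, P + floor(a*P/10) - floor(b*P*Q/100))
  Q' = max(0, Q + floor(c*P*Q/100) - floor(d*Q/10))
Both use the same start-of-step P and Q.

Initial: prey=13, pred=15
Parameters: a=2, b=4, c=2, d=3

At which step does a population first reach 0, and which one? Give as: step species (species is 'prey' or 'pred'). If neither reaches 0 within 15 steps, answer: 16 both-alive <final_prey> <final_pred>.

Step 1: prey: 13+2-7=8; pred: 15+3-4=14
Step 2: prey: 8+1-4=5; pred: 14+2-4=12
Step 3: prey: 5+1-2=4; pred: 12+1-3=10
Step 4: prey: 4+0-1=3; pred: 10+0-3=7
Step 5: prey: 3+0-0=3; pred: 7+0-2=5
Step 6: prey: 3+0-0=3; pred: 5+0-1=4
Step 7: prey: 3+0-0=3; pred: 4+0-1=3
Step 8: prey: 3+0-0=3; pred: 3+0-0=3
Steps 9-15: state stable at prey=3, pred=3 (no change)
No extinction within 15 steps

Answer: 16 both-alive 3 3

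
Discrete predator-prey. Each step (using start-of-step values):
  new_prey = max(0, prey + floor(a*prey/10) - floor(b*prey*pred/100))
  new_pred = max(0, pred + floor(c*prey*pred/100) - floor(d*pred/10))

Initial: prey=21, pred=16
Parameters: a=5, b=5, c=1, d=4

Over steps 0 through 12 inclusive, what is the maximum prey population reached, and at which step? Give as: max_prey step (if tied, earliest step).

Step 1: prey: 21+10-16=15; pred: 16+3-6=13
Step 2: prey: 15+7-9=13; pred: 13+1-5=9
Step 3: prey: 13+6-5=14; pred: 9+1-3=7
Step 4: prey: 14+7-4=17; pred: 7+0-2=5
Step 5: prey: 17+8-4=21; pred: 5+0-2=3
Step 6: prey: 21+10-3=28; pred: 3+0-1=2
Step 7: prey: 28+14-2=40; pred: 2+0-0=2
Step 8: prey: 40+20-4=56; pred: 2+0-0=2
Step 9: prey: 56+28-5=79; pred: 2+1-0=3
Step 10: prey: 79+39-11=107; pred: 3+2-1=4
Step 11: prey: 107+53-21=139; pred: 4+4-1=7
Step 12: prey: 139+69-48=160; pred: 7+9-2=14
Max prey = 160 at step 12

Answer: 160 12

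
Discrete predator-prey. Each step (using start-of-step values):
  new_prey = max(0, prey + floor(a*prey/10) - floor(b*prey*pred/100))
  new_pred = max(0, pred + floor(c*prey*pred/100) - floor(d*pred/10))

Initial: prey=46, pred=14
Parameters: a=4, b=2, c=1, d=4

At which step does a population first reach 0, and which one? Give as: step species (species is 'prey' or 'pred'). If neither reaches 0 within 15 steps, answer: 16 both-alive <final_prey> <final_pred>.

Answer: 16 both-alive 27 6

Derivation:
Step 1: prey: 46+18-12=52; pred: 14+6-5=15
Step 2: prey: 52+20-15=57; pred: 15+7-6=16
Step 3: prey: 57+22-18=61; pred: 16+9-6=19
Step 4: prey: 61+24-23=62; pred: 19+11-7=23
Step 5: prey: 62+24-28=58; pred: 23+14-9=28
Step 6: prey: 58+23-32=49; pred: 28+16-11=33
Step 7: prey: 49+19-32=36; pred: 33+16-13=36
Step 8: prey: 36+14-25=25; pred: 36+12-14=34
Step 9: prey: 25+10-17=18; pred: 34+8-13=29
Step 10: prey: 18+7-10=15; pred: 29+5-11=23
Step 11: prey: 15+6-6=15; pred: 23+3-9=17
Step 12: prey: 15+6-5=16; pred: 17+2-6=13
Step 13: prey: 16+6-4=18; pred: 13+2-5=10
Step 14: prey: 18+7-3=22; pred: 10+1-4=7
Step 15: prey: 22+8-3=27; pred: 7+1-2=6
No extinction within 15 steps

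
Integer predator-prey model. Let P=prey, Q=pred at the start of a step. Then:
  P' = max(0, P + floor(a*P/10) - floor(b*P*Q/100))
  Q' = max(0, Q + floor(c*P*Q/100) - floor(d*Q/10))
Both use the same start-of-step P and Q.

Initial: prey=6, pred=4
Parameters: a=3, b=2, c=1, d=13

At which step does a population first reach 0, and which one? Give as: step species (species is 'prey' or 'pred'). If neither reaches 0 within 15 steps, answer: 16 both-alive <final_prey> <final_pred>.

Step 1: prey: 6+1-0=7; pred: 4+0-5=0
First extinction: pred at step 1

Answer: 1 pred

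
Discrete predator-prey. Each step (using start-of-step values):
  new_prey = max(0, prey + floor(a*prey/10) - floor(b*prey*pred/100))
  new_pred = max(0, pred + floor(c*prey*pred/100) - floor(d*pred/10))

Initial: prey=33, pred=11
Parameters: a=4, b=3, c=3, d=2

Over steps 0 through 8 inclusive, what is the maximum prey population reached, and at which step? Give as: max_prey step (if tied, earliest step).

Answer: 36 1

Derivation:
Step 1: prey: 33+13-10=36; pred: 11+10-2=19
Step 2: prey: 36+14-20=30; pred: 19+20-3=36
Step 3: prey: 30+12-32=10; pred: 36+32-7=61
Step 4: prey: 10+4-18=0; pred: 61+18-12=67
Step 5: prey: 0+0-0=0; pred: 67+0-13=54
Step 6: prey: 0+0-0=0; pred: 54+0-10=44
Step 7: prey: 0+0-0=0; pred: 44+0-8=36
Step 8: prey: 0+0-0=0; pred: 36+0-7=29
Max prey = 36 at step 1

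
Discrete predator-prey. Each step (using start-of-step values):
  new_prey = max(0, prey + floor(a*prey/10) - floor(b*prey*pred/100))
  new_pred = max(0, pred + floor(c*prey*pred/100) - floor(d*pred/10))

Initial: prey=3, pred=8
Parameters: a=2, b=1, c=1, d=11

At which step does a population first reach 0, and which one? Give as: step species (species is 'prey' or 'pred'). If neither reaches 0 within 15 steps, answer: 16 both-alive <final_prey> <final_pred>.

Answer: 1 pred

Derivation:
Step 1: prey: 3+0-0=3; pred: 8+0-8=0
First extinction: pred at step 1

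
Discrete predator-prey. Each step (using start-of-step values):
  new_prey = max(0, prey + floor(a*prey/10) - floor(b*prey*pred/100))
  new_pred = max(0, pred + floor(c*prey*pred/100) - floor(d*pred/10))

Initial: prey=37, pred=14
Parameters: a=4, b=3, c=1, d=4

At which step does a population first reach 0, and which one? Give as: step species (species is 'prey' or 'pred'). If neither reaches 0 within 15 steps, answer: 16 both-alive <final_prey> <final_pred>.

Step 1: prey: 37+14-15=36; pred: 14+5-5=14
Step 2: prey: 36+14-15=35; pred: 14+5-5=14
Step 3: prey: 35+14-14=35; pred: 14+4-5=13
Step 4: prey: 35+14-13=36; pred: 13+4-5=12
Step 5: prey: 36+14-12=38; pred: 12+4-4=12
Step 6: prey: 38+15-13=40; pred: 12+4-4=12
Step 7: prey: 40+16-14=42; pred: 12+4-4=12
Step 8: prey: 42+16-15=43; pred: 12+5-4=13
Step 9: prey: 43+17-16=44; pred: 13+5-5=13
Step 10: prey: 44+17-17=44; pred: 13+5-5=13
Steps 11-15: state stable at prey=44, pred=13 (no change)
No extinction within 15 steps

Answer: 16 both-alive 44 13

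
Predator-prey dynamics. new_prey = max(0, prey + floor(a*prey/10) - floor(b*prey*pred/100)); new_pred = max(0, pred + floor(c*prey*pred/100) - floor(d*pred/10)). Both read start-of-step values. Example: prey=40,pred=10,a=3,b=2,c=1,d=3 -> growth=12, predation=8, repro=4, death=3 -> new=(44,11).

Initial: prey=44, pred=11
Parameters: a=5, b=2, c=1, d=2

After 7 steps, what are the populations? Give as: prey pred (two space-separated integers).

Step 1: prey: 44+22-9=57; pred: 11+4-2=13
Step 2: prey: 57+28-14=71; pred: 13+7-2=18
Step 3: prey: 71+35-25=81; pred: 18+12-3=27
Step 4: prey: 81+40-43=78; pred: 27+21-5=43
Step 5: prey: 78+39-67=50; pred: 43+33-8=68
Step 6: prey: 50+25-68=7; pred: 68+34-13=89
Step 7: prey: 7+3-12=0; pred: 89+6-17=78

Answer: 0 78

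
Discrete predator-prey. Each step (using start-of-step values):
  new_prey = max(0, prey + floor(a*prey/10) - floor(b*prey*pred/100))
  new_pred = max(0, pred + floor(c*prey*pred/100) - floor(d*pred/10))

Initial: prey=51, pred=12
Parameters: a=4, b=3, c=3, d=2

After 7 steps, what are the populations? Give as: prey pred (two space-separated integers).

Answer: 0 48

Derivation:
Step 1: prey: 51+20-18=53; pred: 12+18-2=28
Step 2: prey: 53+21-44=30; pred: 28+44-5=67
Step 3: prey: 30+12-60=0; pred: 67+60-13=114
Step 4: prey: 0+0-0=0; pred: 114+0-22=92
Step 5: prey: 0+0-0=0; pred: 92+0-18=74
Step 6: prey: 0+0-0=0; pred: 74+0-14=60
Step 7: prey: 0+0-0=0; pred: 60+0-12=48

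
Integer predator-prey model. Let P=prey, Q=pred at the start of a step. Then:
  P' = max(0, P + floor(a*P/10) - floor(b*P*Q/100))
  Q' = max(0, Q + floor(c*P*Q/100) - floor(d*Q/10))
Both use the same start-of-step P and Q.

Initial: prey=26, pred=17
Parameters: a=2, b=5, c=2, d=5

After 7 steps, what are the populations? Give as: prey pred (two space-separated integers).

Step 1: prey: 26+5-22=9; pred: 17+8-8=17
Step 2: prey: 9+1-7=3; pred: 17+3-8=12
Step 3: prey: 3+0-1=2; pred: 12+0-6=6
Step 4: prey: 2+0-0=2; pred: 6+0-3=3
Step 5: prey: 2+0-0=2; pred: 3+0-1=2
Step 6: prey: 2+0-0=2; pred: 2+0-1=1
Step 7: prey: 2+0-0=2; pred: 1+0-0=1

Answer: 2 1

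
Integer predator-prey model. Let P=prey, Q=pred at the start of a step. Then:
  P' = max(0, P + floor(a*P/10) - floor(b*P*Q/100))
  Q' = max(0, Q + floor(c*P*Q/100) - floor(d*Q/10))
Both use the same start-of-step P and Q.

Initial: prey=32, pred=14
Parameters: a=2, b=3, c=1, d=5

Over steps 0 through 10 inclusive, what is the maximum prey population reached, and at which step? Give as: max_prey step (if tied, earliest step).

Answer: 51 10

Derivation:
Step 1: prey: 32+6-13=25; pred: 14+4-7=11
Step 2: prey: 25+5-8=22; pred: 11+2-5=8
Step 3: prey: 22+4-5=21; pred: 8+1-4=5
Step 4: prey: 21+4-3=22; pred: 5+1-2=4
Step 5: prey: 22+4-2=24; pred: 4+0-2=2
Step 6: prey: 24+4-1=27; pred: 2+0-1=1
Step 7: prey: 27+5-0=32; pred: 1+0-0=1
Step 8: prey: 32+6-0=38; pred: 1+0-0=1
Step 9: prey: 38+7-1=44; pred: 1+0-0=1
Step 10: prey: 44+8-1=51; pred: 1+0-0=1
Max prey = 51 at step 10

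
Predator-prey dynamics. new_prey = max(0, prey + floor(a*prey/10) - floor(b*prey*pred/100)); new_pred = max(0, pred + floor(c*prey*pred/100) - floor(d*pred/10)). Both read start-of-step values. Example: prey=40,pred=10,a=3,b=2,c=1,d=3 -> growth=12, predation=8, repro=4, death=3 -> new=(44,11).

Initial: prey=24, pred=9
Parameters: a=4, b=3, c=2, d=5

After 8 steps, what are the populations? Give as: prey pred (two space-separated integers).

Answer: 26 25

Derivation:
Step 1: prey: 24+9-6=27; pred: 9+4-4=9
Step 2: prey: 27+10-7=30; pred: 9+4-4=9
Step 3: prey: 30+12-8=34; pred: 9+5-4=10
Step 4: prey: 34+13-10=37; pred: 10+6-5=11
Step 5: prey: 37+14-12=39; pred: 11+8-5=14
Step 6: prey: 39+15-16=38; pred: 14+10-7=17
Step 7: prey: 38+15-19=34; pred: 17+12-8=21
Step 8: prey: 34+13-21=26; pred: 21+14-10=25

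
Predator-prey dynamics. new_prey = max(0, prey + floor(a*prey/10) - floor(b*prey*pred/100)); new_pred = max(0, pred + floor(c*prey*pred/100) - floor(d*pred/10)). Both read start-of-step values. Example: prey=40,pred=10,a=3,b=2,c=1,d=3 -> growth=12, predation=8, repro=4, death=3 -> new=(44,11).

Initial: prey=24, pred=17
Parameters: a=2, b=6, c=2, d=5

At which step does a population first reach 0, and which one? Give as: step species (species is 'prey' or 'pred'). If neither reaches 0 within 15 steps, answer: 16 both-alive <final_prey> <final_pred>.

Answer: 2 prey

Derivation:
Step 1: prey: 24+4-24=4; pred: 17+8-8=17
Step 2: prey: 4+0-4=0; pred: 17+1-8=10
First extinction: prey at step 2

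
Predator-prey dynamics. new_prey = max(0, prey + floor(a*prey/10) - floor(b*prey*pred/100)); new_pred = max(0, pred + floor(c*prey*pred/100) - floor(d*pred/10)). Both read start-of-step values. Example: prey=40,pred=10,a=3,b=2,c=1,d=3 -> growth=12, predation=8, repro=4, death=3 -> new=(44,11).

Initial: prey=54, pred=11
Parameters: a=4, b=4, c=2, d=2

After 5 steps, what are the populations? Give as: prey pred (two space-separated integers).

Answer: 0 33

Derivation:
Step 1: prey: 54+21-23=52; pred: 11+11-2=20
Step 2: prey: 52+20-41=31; pred: 20+20-4=36
Step 3: prey: 31+12-44=0; pred: 36+22-7=51
Step 4: prey: 0+0-0=0; pred: 51+0-10=41
Step 5: prey: 0+0-0=0; pred: 41+0-8=33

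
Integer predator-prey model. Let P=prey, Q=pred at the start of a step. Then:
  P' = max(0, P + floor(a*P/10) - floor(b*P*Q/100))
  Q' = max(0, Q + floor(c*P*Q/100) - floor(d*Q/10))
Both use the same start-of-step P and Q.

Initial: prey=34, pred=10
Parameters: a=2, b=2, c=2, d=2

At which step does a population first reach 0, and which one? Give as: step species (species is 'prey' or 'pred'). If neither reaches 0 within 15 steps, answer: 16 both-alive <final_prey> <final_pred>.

Step 1: prey: 34+6-6=34; pred: 10+6-2=14
Step 2: prey: 34+6-9=31; pred: 14+9-2=21
Step 3: prey: 31+6-13=24; pred: 21+13-4=30
Step 4: prey: 24+4-14=14; pred: 30+14-6=38
Step 5: prey: 14+2-10=6; pred: 38+10-7=41
Step 6: prey: 6+1-4=3; pred: 41+4-8=37
Step 7: prey: 3+0-2=1; pred: 37+2-7=32
Step 8: prey: 1+0-0=1; pred: 32+0-6=26
Step 9: prey: 1+0-0=1; pred: 26+0-5=21
Step 10: prey: 1+0-0=1; pred: 21+0-4=17
Step 11: prey: 1+0-0=1; pred: 17+0-3=14
Step 12: prey: 1+0-0=1; pred: 14+0-2=12
Step 13: prey: 1+0-0=1; pred: 12+0-2=10
Step 14: prey: 1+0-0=1; pred: 10+0-2=8
Step 15: prey: 1+0-0=1; pred: 8+0-1=7
No extinction within 15 steps

Answer: 16 both-alive 1 7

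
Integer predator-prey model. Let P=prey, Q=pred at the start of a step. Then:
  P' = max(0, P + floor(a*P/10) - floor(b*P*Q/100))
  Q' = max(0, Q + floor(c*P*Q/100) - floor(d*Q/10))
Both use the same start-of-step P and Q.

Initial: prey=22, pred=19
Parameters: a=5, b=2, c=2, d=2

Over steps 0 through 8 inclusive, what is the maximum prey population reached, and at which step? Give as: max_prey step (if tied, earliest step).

Answer: 25 1

Derivation:
Step 1: prey: 22+11-8=25; pred: 19+8-3=24
Step 2: prey: 25+12-12=25; pred: 24+12-4=32
Step 3: prey: 25+12-16=21; pred: 32+16-6=42
Step 4: prey: 21+10-17=14; pred: 42+17-8=51
Step 5: prey: 14+7-14=7; pred: 51+14-10=55
Step 6: prey: 7+3-7=3; pred: 55+7-11=51
Step 7: prey: 3+1-3=1; pred: 51+3-10=44
Step 8: prey: 1+0-0=1; pred: 44+0-8=36
Max prey = 25 at step 1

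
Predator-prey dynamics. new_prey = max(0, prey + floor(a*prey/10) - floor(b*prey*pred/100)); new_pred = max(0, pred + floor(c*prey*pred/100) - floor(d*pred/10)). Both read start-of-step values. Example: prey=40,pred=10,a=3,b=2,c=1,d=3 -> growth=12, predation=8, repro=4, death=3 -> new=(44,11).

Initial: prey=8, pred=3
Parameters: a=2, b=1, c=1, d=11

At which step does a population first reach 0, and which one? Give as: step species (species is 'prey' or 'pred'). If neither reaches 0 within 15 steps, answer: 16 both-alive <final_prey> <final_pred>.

Answer: 1 pred

Derivation:
Step 1: prey: 8+1-0=9; pred: 3+0-3=0
First extinction: pred at step 1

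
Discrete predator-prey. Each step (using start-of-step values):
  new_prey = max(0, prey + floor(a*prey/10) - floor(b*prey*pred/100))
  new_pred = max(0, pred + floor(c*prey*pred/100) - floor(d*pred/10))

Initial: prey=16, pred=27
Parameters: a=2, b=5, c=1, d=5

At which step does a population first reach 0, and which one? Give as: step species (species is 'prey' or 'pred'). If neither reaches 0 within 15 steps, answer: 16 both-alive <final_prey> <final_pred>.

Step 1: prey: 16+3-21=0; pred: 27+4-13=18
First extinction: prey at step 1

Answer: 1 prey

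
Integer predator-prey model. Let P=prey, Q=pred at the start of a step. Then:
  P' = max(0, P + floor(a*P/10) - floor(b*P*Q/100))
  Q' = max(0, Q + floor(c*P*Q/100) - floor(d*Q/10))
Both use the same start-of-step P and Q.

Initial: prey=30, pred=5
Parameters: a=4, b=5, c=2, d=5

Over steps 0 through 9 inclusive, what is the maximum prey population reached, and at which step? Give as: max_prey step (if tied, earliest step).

Answer: 41 3

Derivation:
Step 1: prey: 30+12-7=35; pred: 5+3-2=6
Step 2: prey: 35+14-10=39; pred: 6+4-3=7
Step 3: prey: 39+15-13=41; pred: 7+5-3=9
Step 4: prey: 41+16-18=39; pred: 9+7-4=12
Step 5: prey: 39+15-23=31; pred: 12+9-6=15
Step 6: prey: 31+12-23=20; pred: 15+9-7=17
Step 7: prey: 20+8-17=11; pred: 17+6-8=15
Step 8: prey: 11+4-8=7; pred: 15+3-7=11
Step 9: prey: 7+2-3=6; pred: 11+1-5=7
Max prey = 41 at step 3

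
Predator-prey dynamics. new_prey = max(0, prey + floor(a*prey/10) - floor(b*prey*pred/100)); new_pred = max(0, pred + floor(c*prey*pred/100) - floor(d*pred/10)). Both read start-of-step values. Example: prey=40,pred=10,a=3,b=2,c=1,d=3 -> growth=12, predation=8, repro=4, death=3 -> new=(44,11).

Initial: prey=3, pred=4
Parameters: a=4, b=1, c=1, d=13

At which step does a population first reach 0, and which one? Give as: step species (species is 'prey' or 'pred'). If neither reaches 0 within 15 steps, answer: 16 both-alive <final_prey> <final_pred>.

Step 1: prey: 3+1-0=4; pred: 4+0-5=0
First extinction: pred at step 1

Answer: 1 pred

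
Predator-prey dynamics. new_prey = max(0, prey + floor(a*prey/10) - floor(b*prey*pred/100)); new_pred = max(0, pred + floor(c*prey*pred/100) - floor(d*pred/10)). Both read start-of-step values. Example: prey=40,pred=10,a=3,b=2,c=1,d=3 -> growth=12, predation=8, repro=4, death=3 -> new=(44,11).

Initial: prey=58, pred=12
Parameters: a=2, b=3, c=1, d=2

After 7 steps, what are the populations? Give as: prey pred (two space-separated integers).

Answer: 2 15

Derivation:
Step 1: prey: 58+11-20=49; pred: 12+6-2=16
Step 2: prey: 49+9-23=35; pred: 16+7-3=20
Step 3: prey: 35+7-21=21; pred: 20+7-4=23
Step 4: prey: 21+4-14=11; pred: 23+4-4=23
Step 5: prey: 11+2-7=6; pred: 23+2-4=21
Step 6: prey: 6+1-3=4; pred: 21+1-4=18
Step 7: prey: 4+0-2=2; pred: 18+0-3=15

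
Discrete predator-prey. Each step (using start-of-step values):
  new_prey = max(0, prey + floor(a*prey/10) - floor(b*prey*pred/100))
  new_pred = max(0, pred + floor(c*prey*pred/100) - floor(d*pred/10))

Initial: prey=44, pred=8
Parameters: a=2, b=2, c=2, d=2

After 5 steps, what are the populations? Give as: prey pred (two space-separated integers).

Step 1: prey: 44+8-7=45; pred: 8+7-1=14
Step 2: prey: 45+9-12=42; pred: 14+12-2=24
Step 3: prey: 42+8-20=30; pred: 24+20-4=40
Step 4: prey: 30+6-24=12; pred: 40+24-8=56
Step 5: prey: 12+2-13=1; pred: 56+13-11=58

Answer: 1 58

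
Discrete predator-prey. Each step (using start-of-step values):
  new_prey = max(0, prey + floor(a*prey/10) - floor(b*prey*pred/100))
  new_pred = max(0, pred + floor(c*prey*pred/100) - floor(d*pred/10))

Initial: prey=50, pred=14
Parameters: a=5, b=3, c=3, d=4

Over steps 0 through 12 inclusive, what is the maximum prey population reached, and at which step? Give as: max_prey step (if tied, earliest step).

Step 1: prey: 50+25-21=54; pred: 14+21-5=30
Step 2: prey: 54+27-48=33; pred: 30+48-12=66
Step 3: prey: 33+16-65=0; pred: 66+65-26=105
Step 4: prey: 0+0-0=0; pred: 105+0-42=63
Step 5: prey: 0+0-0=0; pred: 63+0-25=38
Step 6: prey: 0+0-0=0; pred: 38+0-15=23
Step 7: prey: 0+0-0=0; pred: 23+0-9=14
Step 8: prey: 0+0-0=0; pred: 14+0-5=9
Step 9: prey: 0+0-0=0; pred: 9+0-3=6
Step 10: prey: 0+0-0=0; pred: 6+0-2=4
Step 11: prey: 0+0-0=0; pred: 4+0-1=3
Step 12: prey: 0+0-0=0; pred: 3+0-1=2
Max prey = 54 at step 1

Answer: 54 1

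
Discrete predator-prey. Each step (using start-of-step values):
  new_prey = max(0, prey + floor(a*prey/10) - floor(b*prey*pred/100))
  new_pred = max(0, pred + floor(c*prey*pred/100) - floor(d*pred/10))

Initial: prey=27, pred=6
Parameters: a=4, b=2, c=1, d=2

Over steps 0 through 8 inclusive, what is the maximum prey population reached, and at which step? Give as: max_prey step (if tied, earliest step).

Step 1: prey: 27+10-3=34; pred: 6+1-1=6
Step 2: prey: 34+13-4=43; pred: 6+2-1=7
Step 3: prey: 43+17-6=54; pred: 7+3-1=9
Step 4: prey: 54+21-9=66; pred: 9+4-1=12
Step 5: prey: 66+26-15=77; pred: 12+7-2=17
Step 6: prey: 77+30-26=81; pred: 17+13-3=27
Step 7: prey: 81+32-43=70; pred: 27+21-5=43
Step 8: prey: 70+28-60=38; pred: 43+30-8=65
Max prey = 81 at step 6

Answer: 81 6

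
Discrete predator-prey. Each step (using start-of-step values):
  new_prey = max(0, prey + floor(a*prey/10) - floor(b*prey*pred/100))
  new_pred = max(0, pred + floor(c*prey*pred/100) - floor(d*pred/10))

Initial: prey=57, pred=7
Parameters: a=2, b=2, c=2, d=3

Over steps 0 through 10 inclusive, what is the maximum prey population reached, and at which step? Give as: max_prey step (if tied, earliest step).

Answer: 61 1

Derivation:
Step 1: prey: 57+11-7=61; pred: 7+7-2=12
Step 2: prey: 61+12-14=59; pred: 12+14-3=23
Step 3: prey: 59+11-27=43; pred: 23+27-6=44
Step 4: prey: 43+8-37=14; pred: 44+37-13=68
Step 5: prey: 14+2-19=0; pred: 68+19-20=67
Step 6: prey: 0+0-0=0; pred: 67+0-20=47
Step 7: prey: 0+0-0=0; pred: 47+0-14=33
Step 8: prey: 0+0-0=0; pred: 33+0-9=24
Step 9: prey: 0+0-0=0; pred: 24+0-7=17
Step 10: prey: 0+0-0=0; pred: 17+0-5=12
Max prey = 61 at step 1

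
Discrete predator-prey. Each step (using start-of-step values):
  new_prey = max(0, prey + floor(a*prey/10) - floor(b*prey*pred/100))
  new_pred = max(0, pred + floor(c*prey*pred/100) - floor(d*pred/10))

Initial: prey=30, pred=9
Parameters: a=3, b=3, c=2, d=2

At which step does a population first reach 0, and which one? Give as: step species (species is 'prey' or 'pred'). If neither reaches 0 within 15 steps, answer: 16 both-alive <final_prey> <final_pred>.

Answer: 16 both-alive 1 6

Derivation:
Step 1: prey: 30+9-8=31; pred: 9+5-1=13
Step 2: prey: 31+9-12=28; pred: 13+8-2=19
Step 3: prey: 28+8-15=21; pred: 19+10-3=26
Step 4: prey: 21+6-16=11; pred: 26+10-5=31
Step 5: prey: 11+3-10=4; pred: 31+6-6=31
Step 6: prey: 4+1-3=2; pred: 31+2-6=27
Step 7: prey: 2+0-1=1; pred: 27+1-5=23
Step 8: prey: 1+0-0=1; pred: 23+0-4=19
Step 9: prey: 1+0-0=1; pred: 19+0-3=16
Step 10: prey: 1+0-0=1; pred: 16+0-3=13
Step 11: prey: 1+0-0=1; pred: 13+0-2=11
Step 12: prey: 1+0-0=1; pred: 11+0-2=9
Step 13: prey: 1+0-0=1; pred: 9+0-1=8
Step 14: prey: 1+0-0=1; pred: 8+0-1=7
Step 15: prey: 1+0-0=1; pred: 7+0-1=6
No extinction within 15 steps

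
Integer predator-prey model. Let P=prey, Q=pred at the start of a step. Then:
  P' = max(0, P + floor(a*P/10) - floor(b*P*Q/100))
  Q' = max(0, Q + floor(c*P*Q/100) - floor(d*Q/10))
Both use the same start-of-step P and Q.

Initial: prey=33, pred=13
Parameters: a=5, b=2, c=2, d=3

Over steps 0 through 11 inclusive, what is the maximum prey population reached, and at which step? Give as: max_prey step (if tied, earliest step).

Step 1: prey: 33+16-8=41; pred: 13+8-3=18
Step 2: prey: 41+20-14=47; pred: 18+14-5=27
Step 3: prey: 47+23-25=45; pred: 27+25-8=44
Step 4: prey: 45+22-39=28; pred: 44+39-13=70
Step 5: prey: 28+14-39=3; pred: 70+39-21=88
Step 6: prey: 3+1-5=0; pred: 88+5-26=67
Step 7: prey: 0+0-0=0; pred: 67+0-20=47
Step 8: prey: 0+0-0=0; pred: 47+0-14=33
Step 9: prey: 0+0-0=0; pred: 33+0-9=24
Step 10: prey: 0+0-0=0; pred: 24+0-7=17
Step 11: prey: 0+0-0=0; pred: 17+0-5=12
Max prey = 47 at step 2

Answer: 47 2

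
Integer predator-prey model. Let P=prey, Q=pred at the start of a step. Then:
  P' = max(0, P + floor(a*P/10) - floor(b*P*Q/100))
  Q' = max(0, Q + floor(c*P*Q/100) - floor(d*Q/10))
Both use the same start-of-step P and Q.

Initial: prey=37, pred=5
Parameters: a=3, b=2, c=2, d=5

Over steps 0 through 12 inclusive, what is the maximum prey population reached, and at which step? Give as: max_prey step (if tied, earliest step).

Answer: 64 4

Derivation:
Step 1: prey: 37+11-3=45; pred: 5+3-2=6
Step 2: prey: 45+13-5=53; pred: 6+5-3=8
Step 3: prey: 53+15-8=60; pred: 8+8-4=12
Step 4: prey: 60+18-14=64; pred: 12+14-6=20
Step 5: prey: 64+19-25=58; pred: 20+25-10=35
Step 6: prey: 58+17-40=35; pred: 35+40-17=58
Step 7: prey: 35+10-40=5; pred: 58+40-29=69
Step 8: prey: 5+1-6=0; pred: 69+6-34=41
Step 9: prey: 0+0-0=0; pred: 41+0-20=21
Step 10: prey: 0+0-0=0; pred: 21+0-10=11
Step 11: prey: 0+0-0=0; pred: 11+0-5=6
Step 12: prey: 0+0-0=0; pred: 6+0-3=3
Max prey = 64 at step 4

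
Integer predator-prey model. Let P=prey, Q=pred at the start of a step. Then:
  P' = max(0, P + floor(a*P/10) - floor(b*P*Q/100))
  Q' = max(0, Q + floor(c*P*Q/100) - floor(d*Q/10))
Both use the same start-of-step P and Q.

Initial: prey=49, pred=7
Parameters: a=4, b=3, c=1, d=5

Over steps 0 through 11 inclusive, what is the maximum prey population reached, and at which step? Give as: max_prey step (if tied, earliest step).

Step 1: prey: 49+19-10=58; pred: 7+3-3=7
Step 2: prey: 58+23-12=69; pred: 7+4-3=8
Step 3: prey: 69+27-16=80; pred: 8+5-4=9
Step 4: prey: 80+32-21=91; pred: 9+7-4=12
Step 5: prey: 91+36-32=95; pred: 12+10-6=16
Step 6: prey: 95+38-45=88; pred: 16+15-8=23
Step 7: prey: 88+35-60=63; pred: 23+20-11=32
Step 8: prey: 63+25-60=28; pred: 32+20-16=36
Step 9: prey: 28+11-30=9; pred: 36+10-18=28
Step 10: prey: 9+3-7=5; pred: 28+2-14=16
Step 11: prey: 5+2-2=5; pred: 16+0-8=8
Max prey = 95 at step 5

Answer: 95 5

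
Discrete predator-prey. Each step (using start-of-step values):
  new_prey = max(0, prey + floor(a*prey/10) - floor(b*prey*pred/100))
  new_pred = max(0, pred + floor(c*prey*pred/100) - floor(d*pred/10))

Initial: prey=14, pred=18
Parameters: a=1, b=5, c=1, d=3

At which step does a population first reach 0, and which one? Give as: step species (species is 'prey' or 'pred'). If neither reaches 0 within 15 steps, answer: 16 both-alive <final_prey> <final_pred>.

Answer: 16 both-alive 1 3

Derivation:
Step 1: prey: 14+1-12=3; pred: 18+2-5=15
Step 2: prey: 3+0-2=1; pred: 15+0-4=11
Step 3: prey: 1+0-0=1; pred: 11+0-3=8
Step 4: prey: 1+0-0=1; pred: 8+0-2=6
Step 5: prey: 1+0-0=1; pred: 6+0-1=5
Step 6: prey: 1+0-0=1; pred: 5+0-1=4
Step 7: prey: 1+0-0=1; pred: 4+0-1=3
Step 8: prey: 1+0-0=1; pred: 3+0-0=3
Steps 9-15: state stable at prey=1, pred=3 (no change)
No extinction within 15 steps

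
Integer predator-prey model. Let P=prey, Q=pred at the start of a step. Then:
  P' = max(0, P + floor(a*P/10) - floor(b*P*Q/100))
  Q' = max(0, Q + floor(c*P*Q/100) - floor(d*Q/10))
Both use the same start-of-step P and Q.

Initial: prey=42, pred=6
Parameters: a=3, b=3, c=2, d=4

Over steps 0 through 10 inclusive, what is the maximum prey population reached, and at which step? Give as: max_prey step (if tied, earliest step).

Answer: 49 2

Derivation:
Step 1: prey: 42+12-7=47; pred: 6+5-2=9
Step 2: prey: 47+14-12=49; pred: 9+8-3=14
Step 3: prey: 49+14-20=43; pred: 14+13-5=22
Step 4: prey: 43+12-28=27; pred: 22+18-8=32
Step 5: prey: 27+8-25=10; pred: 32+17-12=37
Step 6: prey: 10+3-11=2; pred: 37+7-14=30
Step 7: prey: 2+0-1=1; pred: 30+1-12=19
Step 8: prey: 1+0-0=1; pred: 19+0-7=12
Step 9: prey: 1+0-0=1; pred: 12+0-4=8
Step 10: prey: 1+0-0=1; pred: 8+0-3=5
Max prey = 49 at step 2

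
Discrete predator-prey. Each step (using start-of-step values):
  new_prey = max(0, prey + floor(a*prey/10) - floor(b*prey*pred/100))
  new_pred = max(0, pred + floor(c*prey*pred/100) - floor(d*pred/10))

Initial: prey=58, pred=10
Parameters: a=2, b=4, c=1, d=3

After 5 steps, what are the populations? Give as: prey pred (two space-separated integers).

Answer: 10 10

Derivation:
Step 1: prey: 58+11-23=46; pred: 10+5-3=12
Step 2: prey: 46+9-22=33; pred: 12+5-3=14
Step 3: prey: 33+6-18=21; pred: 14+4-4=14
Step 4: prey: 21+4-11=14; pred: 14+2-4=12
Step 5: prey: 14+2-6=10; pred: 12+1-3=10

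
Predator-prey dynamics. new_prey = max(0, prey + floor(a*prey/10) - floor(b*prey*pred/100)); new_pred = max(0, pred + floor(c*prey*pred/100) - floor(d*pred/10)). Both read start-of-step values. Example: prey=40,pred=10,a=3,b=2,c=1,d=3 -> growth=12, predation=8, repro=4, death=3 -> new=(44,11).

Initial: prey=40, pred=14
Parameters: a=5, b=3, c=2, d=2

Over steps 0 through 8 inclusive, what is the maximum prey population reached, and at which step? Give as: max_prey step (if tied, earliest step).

Step 1: prey: 40+20-16=44; pred: 14+11-2=23
Step 2: prey: 44+22-30=36; pred: 23+20-4=39
Step 3: prey: 36+18-42=12; pred: 39+28-7=60
Step 4: prey: 12+6-21=0; pred: 60+14-12=62
Step 5: prey: 0+0-0=0; pred: 62+0-12=50
Step 6: prey: 0+0-0=0; pred: 50+0-10=40
Step 7: prey: 0+0-0=0; pred: 40+0-8=32
Step 8: prey: 0+0-0=0; pred: 32+0-6=26
Max prey = 44 at step 1

Answer: 44 1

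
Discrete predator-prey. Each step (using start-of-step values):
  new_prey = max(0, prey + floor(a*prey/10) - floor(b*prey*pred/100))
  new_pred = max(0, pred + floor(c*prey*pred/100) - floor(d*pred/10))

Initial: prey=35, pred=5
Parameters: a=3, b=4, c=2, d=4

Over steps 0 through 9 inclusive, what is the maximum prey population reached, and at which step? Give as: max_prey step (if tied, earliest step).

Answer: 40 2

Derivation:
Step 1: prey: 35+10-7=38; pred: 5+3-2=6
Step 2: prey: 38+11-9=40; pred: 6+4-2=8
Step 3: prey: 40+12-12=40; pred: 8+6-3=11
Step 4: prey: 40+12-17=35; pred: 11+8-4=15
Step 5: prey: 35+10-21=24; pred: 15+10-6=19
Step 6: prey: 24+7-18=13; pred: 19+9-7=21
Step 7: prey: 13+3-10=6; pred: 21+5-8=18
Step 8: prey: 6+1-4=3; pred: 18+2-7=13
Step 9: prey: 3+0-1=2; pred: 13+0-5=8
Max prey = 40 at step 2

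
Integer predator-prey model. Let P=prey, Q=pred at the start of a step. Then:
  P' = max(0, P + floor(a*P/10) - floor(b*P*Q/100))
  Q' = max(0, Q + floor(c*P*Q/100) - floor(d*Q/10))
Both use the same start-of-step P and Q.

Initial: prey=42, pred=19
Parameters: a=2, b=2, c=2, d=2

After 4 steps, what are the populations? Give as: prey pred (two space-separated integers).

Answer: 1 51

Derivation:
Step 1: prey: 42+8-15=35; pred: 19+15-3=31
Step 2: prey: 35+7-21=21; pred: 31+21-6=46
Step 3: prey: 21+4-19=6; pred: 46+19-9=56
Step 4: prey: 6+1-6=1; pred: 56+6-11=51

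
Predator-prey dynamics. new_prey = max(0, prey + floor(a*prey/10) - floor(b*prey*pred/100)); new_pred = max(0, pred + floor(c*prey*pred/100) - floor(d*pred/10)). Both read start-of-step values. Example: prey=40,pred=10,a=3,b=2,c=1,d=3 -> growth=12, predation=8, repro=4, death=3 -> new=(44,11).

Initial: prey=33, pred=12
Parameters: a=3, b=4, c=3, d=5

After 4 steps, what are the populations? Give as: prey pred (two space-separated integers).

Answer: 3 16

Derivation:
Step 1: prey: 33+9-15=27; pred: 12+11-6=17
Step 2: prey: 27+8-18=17; pred: 17+13-8=22
Step 3: prey: 17+5-14=8; pred: 22+11-11=22
Step 4: prey: 8+2-7=3; pred: 22+5-11=16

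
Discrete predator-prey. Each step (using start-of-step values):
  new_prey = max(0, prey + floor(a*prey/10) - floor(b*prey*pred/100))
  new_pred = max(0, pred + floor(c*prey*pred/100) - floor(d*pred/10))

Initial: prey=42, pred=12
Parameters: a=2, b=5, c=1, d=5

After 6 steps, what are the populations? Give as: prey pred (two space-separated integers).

Step 1: prey: 42+8-25=25; pred: 12+5-6=11
Step 2: prey: 25+5-13=17; pred: 11+2-5=8
Step 3: prey: 17+3-6=14; pred: 8+1-4=5
Step 4: prey: 14+2-3=13; pred: 5+0-2=3
Step 5: prey: 13+2-1=14; pred: 3+0-1=2
Step 6: prey: 14+2-1=15; pred: 2+0-1=1

Answer: 15 1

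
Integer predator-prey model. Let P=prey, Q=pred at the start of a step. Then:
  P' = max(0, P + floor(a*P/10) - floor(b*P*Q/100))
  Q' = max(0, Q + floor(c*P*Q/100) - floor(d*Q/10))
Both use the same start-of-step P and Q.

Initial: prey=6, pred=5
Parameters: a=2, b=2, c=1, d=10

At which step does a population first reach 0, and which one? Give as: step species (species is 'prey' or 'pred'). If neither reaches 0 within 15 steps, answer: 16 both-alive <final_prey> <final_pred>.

Step 1: prey: 6+1-0=7; pred: 5+0-5=0
First extinction: pred at step 1

Answer: 1 pred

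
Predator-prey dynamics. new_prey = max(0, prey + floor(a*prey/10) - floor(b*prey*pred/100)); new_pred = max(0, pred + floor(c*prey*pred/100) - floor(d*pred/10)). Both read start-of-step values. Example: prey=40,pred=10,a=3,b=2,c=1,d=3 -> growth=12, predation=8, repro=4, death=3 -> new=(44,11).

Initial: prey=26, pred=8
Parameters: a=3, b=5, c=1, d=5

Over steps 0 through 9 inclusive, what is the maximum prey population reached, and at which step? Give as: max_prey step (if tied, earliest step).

Answer: 94 9

Derivation:
Step 1: prey: 26+7-10=23; pred: 8+2-4=6
Step 2: prey: 23+6-6=23; pred: 6+1-3=4
Step 3: prey: 23+6-4=25; pred: 4+0-2=2
Step 4: prey: 25+7-2=30; pred: 2+0-1=1
Step 5: prey: 30+9-1=38; pred: 1+0-0=1
Step 6: prey: 38+11-1=48; pred: 1+0-0=1
Step 7: prey: 48+14-2=60; pred: 1+0-0=1
Step 8: prey: 60+18-3=75; pred: 1+0-0=1
Step 9: prey: 75+22-3=94; pred: 1+0-0=1
Max prey = 94 at step 9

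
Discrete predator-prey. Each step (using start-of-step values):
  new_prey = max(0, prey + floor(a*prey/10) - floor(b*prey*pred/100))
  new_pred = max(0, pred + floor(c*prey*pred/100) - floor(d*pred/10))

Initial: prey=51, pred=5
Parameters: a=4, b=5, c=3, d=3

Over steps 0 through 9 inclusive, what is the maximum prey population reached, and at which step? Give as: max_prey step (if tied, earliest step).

Answer: 59 1

Derivation:
Step 1: prey: 51+20-12=59; pred: 5+7-1=11
Step 2: prey: 59+23-32=50; pred: 11+19-3=27
Step 3: prey: 50+20-67=3; pred: 27+40-8=59
Step 4: prey: 3+1-8=0; pred: 59+5-17=47
Step 5: prey: 0+0-0=0; pred: 47+0-14=33
Step 6: prey: 0+0-0=0; pred: 33+0-9=24
Step 7: prey: 0+0-0=0; pred: 24+0-7=17
Step 8: prey: 0+0-0=0; pred: 17+0-5=12
Step 9: prey: 0+0-0=0; pred: 12+0-3=9
Max prey = 59 at step 1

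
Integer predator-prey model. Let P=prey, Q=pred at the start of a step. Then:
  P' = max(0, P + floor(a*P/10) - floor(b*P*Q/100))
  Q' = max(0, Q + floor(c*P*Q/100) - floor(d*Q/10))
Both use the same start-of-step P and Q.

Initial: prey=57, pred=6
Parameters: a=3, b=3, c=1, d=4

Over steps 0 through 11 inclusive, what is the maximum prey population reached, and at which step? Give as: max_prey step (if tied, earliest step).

Step 1: prey: 57+17-10=64; pred: 6+3-2=7
Step 2: prey: 64+19-13=70; pred: 7+4-2=9
Step 3: prey: 70+21-18=73; pred: 9+6-3=12
Step 4: prey: 73+21-26=68; pred: 12+8-4=16
Step 5: prey: 68+20-32=56; pred: 16+10-6=20
Step 6: prey: 56+16-33=39; pred: 20+11-8=23
Step 7: prey: 39+11-26=24; pred: 23+8-9=22
Step 8: prey: 24+7-15=16; pred: 22+5-8=19
Step 9: prey: 16+4-9=11; pred: 19+3-7=15
Step 10: prey: 11+3-4=10; pred: 15+1-6=10
Step 11: prey: 10+3-3=10; pred: 10+1-4=7
Max prey = 73 at step 3

Answer: 73 3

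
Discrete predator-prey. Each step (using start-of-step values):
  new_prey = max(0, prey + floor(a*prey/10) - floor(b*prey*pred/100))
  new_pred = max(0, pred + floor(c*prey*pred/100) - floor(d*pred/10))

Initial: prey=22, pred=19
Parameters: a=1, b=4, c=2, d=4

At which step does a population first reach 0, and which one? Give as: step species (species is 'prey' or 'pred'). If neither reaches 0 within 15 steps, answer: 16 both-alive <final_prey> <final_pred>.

Step 1: prey: 22+2-16=8; pred: 19+8-7=20
Step 2: prey: 8+0-6=2; pred: 20+3-8=15
Step 3: prey: 2+0-1=1; pred: 15+0-6=9
Step 4: prey: 1+0-0=1; pred: 9+0-3=6
Step 5: prey: 1+0-0=1; pred: 6+0-2=4
Step 6: prey: 1+0-0=1; pred: 4+0-1=3
Step 7: prey: 1+0-0=1; pred: 3+0-1=2
Step 8: prey: 1+0-0=1; pred: 2+0-0=2
Steps 9-15: state stable at prey=1, pred=2 (no change)
No extinction within 15 steps

Answer: 16 both-alive 1 2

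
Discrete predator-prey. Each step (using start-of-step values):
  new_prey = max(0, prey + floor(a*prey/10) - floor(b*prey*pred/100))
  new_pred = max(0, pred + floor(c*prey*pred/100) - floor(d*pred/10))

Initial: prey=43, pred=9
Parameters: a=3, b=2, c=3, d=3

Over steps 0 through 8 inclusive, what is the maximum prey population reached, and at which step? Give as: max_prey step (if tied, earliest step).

Step 1: prey: 43+12-7=48; pred: 9+11-2=18
Step 2: prey: 48+14-17=45; pred: 18+25-5=38
Step 3: prey: 45+13-34=24; pred: 38+51-11=78
Step 4: prey: 24+7-37=0; pred: 78+56-23=111
Step 5: prey: 0+0-0=0; pred: 111+0-33=78
Step 6: prey: 0+0-0=0; pred: 78+0-23=55
Step 7: prey: 0+0-0=0; pred: 55+0-16=39
Step 8: prey: 0+0-0=0; pred: 39+0-11=28
Max prey = 48 at step 1

Answer: 48 1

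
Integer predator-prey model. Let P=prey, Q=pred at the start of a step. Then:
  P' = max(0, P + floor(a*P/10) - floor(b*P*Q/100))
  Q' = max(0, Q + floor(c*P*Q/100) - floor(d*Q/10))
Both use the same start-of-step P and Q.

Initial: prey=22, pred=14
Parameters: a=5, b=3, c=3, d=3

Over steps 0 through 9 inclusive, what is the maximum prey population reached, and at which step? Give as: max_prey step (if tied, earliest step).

Answer: 24 1

Derivation:
Step 1: prey: 22+11-9=24; pred: 14+9-4=19
Step 2: prey: 24+12-13=23; pred: 19+13-5=27
Step 3: prey: 23+11-18=16; pred: 27+18-8=37
Step 4: prey: 16+8-17=7; pred: 37+17-11=43
Step 5: prey: 7+3-9=1; pred: 43+9-12=40
Step 6: prey: 1+0-1=0; pred: 40+1-12=29
Step 7: prey: 0+0-0=0; pred: 29+0-8=21
Step 8: prey: 0+0-0=0; pred: 21+0-6=15
Step 9: prey: 0+0-0=0; pred: 15+0-4=11
Max prey = 24 at step 1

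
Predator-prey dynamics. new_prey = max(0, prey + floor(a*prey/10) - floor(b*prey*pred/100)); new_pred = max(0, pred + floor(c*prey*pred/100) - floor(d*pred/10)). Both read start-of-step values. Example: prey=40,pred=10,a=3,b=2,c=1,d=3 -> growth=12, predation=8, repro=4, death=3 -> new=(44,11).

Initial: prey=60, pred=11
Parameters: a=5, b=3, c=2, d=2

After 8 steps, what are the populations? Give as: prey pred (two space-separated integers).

Step 1: prey: 60+30-19=71; pred: 11+13-2=22
Step 2: prey: 71+35-46=60; pred: 22+31-4=49
Step 3: prey: 60+30-88=2; pred: 49+58-9=98
Step 4: prey: 2+1-5=0; pred: 98+3-19=82
Step 5: prey: 0+0-0=0; pred: 82+0-16=66
Step 6: prey: 0+0-0=0; pred: 66+0-13=53
Step 7: prey: 0+0-0=0; pred: 53+0-10=43
Step 8: prey: 0+0-0=0; pred: 43+0-8=35

Answer: 0 35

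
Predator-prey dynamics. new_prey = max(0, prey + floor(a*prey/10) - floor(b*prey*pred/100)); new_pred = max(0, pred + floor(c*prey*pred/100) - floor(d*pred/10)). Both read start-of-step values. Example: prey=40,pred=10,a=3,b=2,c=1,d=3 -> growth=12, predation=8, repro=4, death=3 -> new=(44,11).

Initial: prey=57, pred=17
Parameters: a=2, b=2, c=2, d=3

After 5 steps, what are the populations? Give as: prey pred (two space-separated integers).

Step 1: prey: 57+11-19=49; pred: 17+19-5=31
Step 2: prey: 49+9-30=28; pred: 31+30-9=52
Step 3: prey: 28+5-29=4; pred: 52+29-15=66
Step 4: prey: 4+0-5=0; pred: 66+5-19=52
Step 5: prey: 0+0-0=0; pred: 52+0-15=37

Answer: 0 37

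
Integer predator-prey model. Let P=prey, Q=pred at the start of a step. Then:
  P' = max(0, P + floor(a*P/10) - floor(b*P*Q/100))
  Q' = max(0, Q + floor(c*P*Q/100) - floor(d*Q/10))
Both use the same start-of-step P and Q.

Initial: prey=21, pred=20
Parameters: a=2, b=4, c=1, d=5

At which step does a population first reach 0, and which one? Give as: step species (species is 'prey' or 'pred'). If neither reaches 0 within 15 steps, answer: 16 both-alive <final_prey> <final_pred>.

Answer: 16 both-alive 30 1

Derivation:
Step 1: prey: 21+4-16=9; pred: 20+4-10=14
Step 2: prey: 9+1-5=5; pred: 14+1-7=8
Step 3: prey: 5+1-1=5; pred: 8+0-4=4
Step 4: prey: 5+1-0=6; pred: 4+0-2=2
Step 5: prey: 6+1-0=7; pred: 2+0-1=1
Step 6: prey: 7+1-0=8; pred: 1+0-0=1
Step 7: prey: 8+1-0=9; pred: 1+0-0=1
Step 8: prey: 9+1-0=10; pred: 1+0-0=1
Step 9: prey: 10+2-0=12; pred: 1+0-0=1
Step 10: prey: 12+2-0=14; pred: 1+0-0=1
Step 11: prey: 14+2-0=16; pred: 1+0-0=1
Step 12: prey: 16+3-0=19; pred: 1+0-0=1
Step 13: prey: 19+3-0=22; pred: 1+0-0=1
Step 14: prey: 22+4-0=26; pred: 1+0-0=1
Step 15: prey: 26+5-1=30; pred: 1+0-0=1
No extinction within 15 steps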